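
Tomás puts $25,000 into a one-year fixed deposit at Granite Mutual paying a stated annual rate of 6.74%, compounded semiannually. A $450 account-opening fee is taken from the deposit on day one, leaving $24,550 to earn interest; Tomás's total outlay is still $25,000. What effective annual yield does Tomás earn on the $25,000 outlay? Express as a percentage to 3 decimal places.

Value after one year: 24,550 × (1 + 0.0674/2)^2 = 24,550 × 1.068536 = $26,232.55.
Effective yield on the $25,000 outlay: 26,232.55 / 25,000 − 1 = 0.049302 = 4.930%.

4.930%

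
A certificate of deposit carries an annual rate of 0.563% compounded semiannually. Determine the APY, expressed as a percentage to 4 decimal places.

EAR = (1 + 0.00563/2)^2 − 1.
= 1.005638 − 1 = 0.5638%.

0.5638%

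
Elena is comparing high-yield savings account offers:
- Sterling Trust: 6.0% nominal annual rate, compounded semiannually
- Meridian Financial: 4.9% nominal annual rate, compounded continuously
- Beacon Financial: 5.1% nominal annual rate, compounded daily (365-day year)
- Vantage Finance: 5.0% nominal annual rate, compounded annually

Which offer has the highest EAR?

Sterling Trust

Sterling Trust: (1 + 0.060/2)^2 − 1 = 6.090%
Meridian Financial: e^0.049 − 1 = 5.022%
Beacon Financial: (1 + 0.051/365)^365 − 1 = 5.232%
Vantage Finance: compounded annually, EAR = 5.000%
The highest effective annual rate is Sterling Trust at 6.090%.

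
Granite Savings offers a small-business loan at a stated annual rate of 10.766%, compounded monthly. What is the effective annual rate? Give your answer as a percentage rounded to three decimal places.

EAR = (1 + 0.10766/12)^12 − 1.
= (1 + 0.008972)^12 − 1 = 1.113135 − 1 = 11.313%.

11.313%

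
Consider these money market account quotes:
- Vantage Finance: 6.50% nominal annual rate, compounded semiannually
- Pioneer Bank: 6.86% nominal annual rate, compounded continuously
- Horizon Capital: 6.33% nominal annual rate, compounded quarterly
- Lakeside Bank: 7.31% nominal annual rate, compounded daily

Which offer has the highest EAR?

Vantage Finance: (1 + 0.0650/2)^2 − 1 = 6.606%
Pioneer Bank: e^0.0686 − 1 = 7.101%
Horizon Capital: (1 + 0.0633/4)^4 − 1 = 6.482%
Lakeside Bank: (1 + 0.0731/365)^365 − 1 = 7.583%
The highest effective annual rate is Lakeside Bank at 7.583%.

Lakeside Bank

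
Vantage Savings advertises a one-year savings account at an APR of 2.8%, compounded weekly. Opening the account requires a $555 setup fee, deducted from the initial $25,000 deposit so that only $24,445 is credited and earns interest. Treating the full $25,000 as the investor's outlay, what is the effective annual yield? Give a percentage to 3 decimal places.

Value after one year: 24,445 × (1 + 0.028/52)^52 = 24,445 × 1.028388 = $25,138.94.
Effective yield on the $25,000 outlay: 25,138.94 / 25,000 − 1 = 0.005558 = 0.556%.

0.556%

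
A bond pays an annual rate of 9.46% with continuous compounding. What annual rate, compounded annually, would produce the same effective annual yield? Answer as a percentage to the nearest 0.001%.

9.922%

EAR under continuous compounding: e^0.0946 − 1 = 0.099219.
Compounded annually, the equivalent nominal rate is the EAR itself: 9.922%.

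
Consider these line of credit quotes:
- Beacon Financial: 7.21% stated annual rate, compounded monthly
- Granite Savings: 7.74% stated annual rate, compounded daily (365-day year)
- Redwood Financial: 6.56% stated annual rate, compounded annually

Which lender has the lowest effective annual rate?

Beacon Financial: (1 + 0.0721/12)^12 − 1 = 7.453%
Granite Savings: (1 + 0.0774/365)^365 − 1 = 8.047%
Redwood Financial: compounded annually, EAR = 6.560%
The lowest effective annual rate is Redwood Financial at 6.560%.

Redwood Financial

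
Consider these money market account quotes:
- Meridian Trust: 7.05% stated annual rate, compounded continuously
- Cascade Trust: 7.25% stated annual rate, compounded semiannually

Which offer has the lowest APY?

Meridian Trust: e^0.0705 − 1 = 7.304%
Cascade Trust: (1 + 0.0725/2)^2 − 1 = 7.381%
The lowest effective annual rate is Meridian Trust at 7.304%.

Meridian Trust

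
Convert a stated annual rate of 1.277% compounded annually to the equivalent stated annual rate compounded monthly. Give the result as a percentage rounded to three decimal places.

1.270%

Compounded annually, EAR = nominal = 0.012770.
Solve (1 + r/12)^12 = 1.012770: r/12 = 1.012770^(1/12) − 1 = 0.001058, so r = 0.012696 = 1.270%.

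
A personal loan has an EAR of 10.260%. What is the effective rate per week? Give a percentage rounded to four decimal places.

The per-week rate i satisfies (1 + i)^52 = 1 + 0.10260.
i = 1.10260^(1/52) − 1 = 0.0018801 = 0.1880%.

0.1880%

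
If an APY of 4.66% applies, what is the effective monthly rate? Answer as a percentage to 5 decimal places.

The per-month rate i satisfies (1 + i)^12 = 1 + 0.0466.
i = 1.0466^(1/12) − 1 = 0.0038028 = 0.38028%.

0.38028%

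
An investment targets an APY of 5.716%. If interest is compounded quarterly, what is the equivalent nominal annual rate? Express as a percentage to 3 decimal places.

5.597%

(1 + r/4)^4 − 1 = 0.05716, so 1 + r/4 = 1.05716^(1/4).
r/4 = 0.013994, so r = 0.055974 = 5.597%.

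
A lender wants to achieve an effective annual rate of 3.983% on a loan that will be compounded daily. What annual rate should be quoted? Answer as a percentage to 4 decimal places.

(1 + r/365)^365 − 1 = 0.03983, so 1 + r/365 = 1.03983^(1/365).
r/365 = 0.000107, so r = 0.039059 = 3.9059%.

3.9059%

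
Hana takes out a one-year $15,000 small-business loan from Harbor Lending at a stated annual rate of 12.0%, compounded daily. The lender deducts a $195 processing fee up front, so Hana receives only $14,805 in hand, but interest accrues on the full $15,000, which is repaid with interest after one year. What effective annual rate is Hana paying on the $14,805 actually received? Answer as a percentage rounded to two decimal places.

14.23%

Amount owed after one year: 15,000 × (1 + 0.120/365)^365 = 15,000 × 1.127475 = $16,912.12.
Effective rate on net proceeds: 16,912.12 / 14,805 − 1 = 0.142325 = 14.23%.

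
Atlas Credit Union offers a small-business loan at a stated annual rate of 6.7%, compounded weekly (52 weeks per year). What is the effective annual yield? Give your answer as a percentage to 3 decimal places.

EAR = (1 + 0.067/52)^52 − 1.
= (1 + 0.001288)^52 − 1 = 1.069249 − 1 = 6.925%.

6.925%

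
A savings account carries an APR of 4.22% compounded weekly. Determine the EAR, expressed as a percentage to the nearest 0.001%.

4.309%

EAR = (1 + 0.0422/52)^52 − 1.
= 1.043085 − 1 = 4.309%.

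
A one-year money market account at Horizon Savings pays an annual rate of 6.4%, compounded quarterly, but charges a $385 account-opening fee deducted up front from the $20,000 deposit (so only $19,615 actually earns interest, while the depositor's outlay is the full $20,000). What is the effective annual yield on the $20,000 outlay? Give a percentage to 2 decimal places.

Value after one year: 19,615 × (1 + 0.064/4)^4 = 19,615 × 1.065552 = $20,900.81.
Effective yield on the $20,000 outlay: 20,900.81 / 20,000 − 1 = 0.045041 = 4.50%.

4.50%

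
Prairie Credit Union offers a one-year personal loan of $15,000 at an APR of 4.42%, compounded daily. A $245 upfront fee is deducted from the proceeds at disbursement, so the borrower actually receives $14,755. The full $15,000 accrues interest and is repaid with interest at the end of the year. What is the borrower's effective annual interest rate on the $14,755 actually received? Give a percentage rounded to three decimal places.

6.254%

Amount owed after one year: 15,000 × (1 + 0.0442/365)^365 = 15,000 × 1.045189 = $15,677.83.
Effective rate on net proceeds: 15,677.83 / 14,755 − 1 = 0.062543 = 6.254%.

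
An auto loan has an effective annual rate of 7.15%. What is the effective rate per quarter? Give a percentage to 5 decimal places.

1.74148%

The per-quarter rate i satisfies (1 + i)^4 = 1 + 0.0715.
i = 1.0715^(1/4) − 1 = 0.0174148 = 1.74148%.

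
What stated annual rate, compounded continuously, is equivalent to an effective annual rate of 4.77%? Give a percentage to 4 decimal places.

Continuous: nominal r satisfies e^r − 1 = 0.0477.
r = ln(1 + 0.0477) = ln(1.0477) = 0.046597 = 4.6597%.

4.6597%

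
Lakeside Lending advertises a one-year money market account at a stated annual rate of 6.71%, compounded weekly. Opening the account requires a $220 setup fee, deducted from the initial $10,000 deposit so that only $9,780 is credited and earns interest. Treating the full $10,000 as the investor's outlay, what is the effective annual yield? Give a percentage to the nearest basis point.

Value after one year: 9,780 × (1 + 0.0671/52)^52 = 9,780 × 1.069356 = $10,458.30.
Effective yield on the $10,000 outlay: 10,458.30 / 10,000 − 1 = 0.045830 = 4.58%.

4.58%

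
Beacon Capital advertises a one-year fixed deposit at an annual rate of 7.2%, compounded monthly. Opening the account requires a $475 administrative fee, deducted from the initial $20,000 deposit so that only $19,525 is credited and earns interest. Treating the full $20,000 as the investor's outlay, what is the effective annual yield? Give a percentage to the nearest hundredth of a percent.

Value after one year: 19,525 × (1 + 0.072/12)^12 = 19,525 × 1.074424 = $20,978.13.
Effective yield on the $20,000 outlay: 20,978.13 / 20,000 − 1 = 0.048907 = 4.89%.

4.89%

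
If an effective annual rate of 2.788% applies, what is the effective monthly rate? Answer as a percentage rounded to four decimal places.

The per-month rate i satisfies (1 + i)^12 = 1 + 0.02788.
i = 1.02788^(1/12) − 1 = 0.0022942 = 0.2294%.

0.2294%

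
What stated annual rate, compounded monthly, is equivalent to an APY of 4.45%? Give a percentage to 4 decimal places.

4.3617%

(1 + r/12)^12 − 1 = 0.0445, so 1 + r/12 = 1.0445^(1/12).
r/12 = 0.003635, so r = 0.043617 = 4.3617%.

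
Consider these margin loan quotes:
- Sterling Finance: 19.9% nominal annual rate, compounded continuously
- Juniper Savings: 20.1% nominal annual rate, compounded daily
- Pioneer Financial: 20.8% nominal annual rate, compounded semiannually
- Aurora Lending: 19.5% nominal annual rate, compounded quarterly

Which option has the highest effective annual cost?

Sterling Finance: e^0.199 − 1 = 22.018%
Juniper Savings: (1 + 0.201/365)^365 − 1 = 22.256%
Pioneer Financial: (1 + 0.208/2)^2 − 1 = 21.882%
Aurora Lending: (1 + 0.195/4)^4 − 1 = 20.973%
The highest effective annual rate is Juniper Savings at 22.256%.

Juniper Savings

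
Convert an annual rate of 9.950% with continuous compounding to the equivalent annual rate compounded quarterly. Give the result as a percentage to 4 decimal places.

EAR under continuous compounding: e^0.09950 − 1 = 0.104618.
Solve (1 + r/4)^4 = 1.104618: r/4 = 1.104618^(1/4) − 1 = 0.025187, so r = 0.100748 = 10.0748%.

10.0748%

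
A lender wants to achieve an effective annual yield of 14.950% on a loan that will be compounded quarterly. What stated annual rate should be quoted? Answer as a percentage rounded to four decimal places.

14.1782%

(1 + r/4)^4 − 1 = 0.14950, so 1 + r/4 = 1.14950^(1/4).
r/4 = 0.035445, so r = 0.141782 = 14.1782%.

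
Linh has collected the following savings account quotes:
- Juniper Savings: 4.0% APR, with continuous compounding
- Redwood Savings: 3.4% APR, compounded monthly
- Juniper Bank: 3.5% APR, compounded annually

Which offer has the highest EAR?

Juniper Savings

Juniper Savings: e^0.040 − 1 = 4.081%
Redwood Savings: (1 + 0.034/12)^12 − 1 = 3.453%
Juniper Bank: compounded annually, EAR = 3.500%
The highest effective annual rate is Juniper Savings at 4.081%.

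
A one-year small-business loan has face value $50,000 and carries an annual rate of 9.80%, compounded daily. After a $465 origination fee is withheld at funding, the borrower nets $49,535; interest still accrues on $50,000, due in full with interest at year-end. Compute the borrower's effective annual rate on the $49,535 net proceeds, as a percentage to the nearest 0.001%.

11.330%

Amount owed after one year: 50,000 × (1 + 0.0980/365)^365 = 50,000 × 1.102948 = $55,147.41.
Effective rate on net proceeds: 55,147.41 / 49,535 − 1 = 0.113302 = 11.330%.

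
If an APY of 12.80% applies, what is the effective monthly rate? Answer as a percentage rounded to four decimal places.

1.0088%

The per-month rate i satisfies (1 + i)^12 = 1 + 0.1280.
i = 1.1280^(1/12) − 1 = 0.0100877 = 1.0088%.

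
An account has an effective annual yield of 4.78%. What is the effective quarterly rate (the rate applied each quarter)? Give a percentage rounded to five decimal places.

The per-quarter rate i satisfies (1 + i)^4 = 1 + 0.0478.
i = 1.0478^(1/4) − 1 = 0.0117416 = 1.17416%.

1.17416%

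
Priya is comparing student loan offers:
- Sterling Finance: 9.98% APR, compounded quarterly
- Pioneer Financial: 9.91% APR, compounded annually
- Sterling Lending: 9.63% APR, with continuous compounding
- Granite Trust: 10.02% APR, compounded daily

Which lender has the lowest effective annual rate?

Pioneer Financial

Sterling Finance: (1 + 0.0998/4)^4 − 1 = 10.360%
Pioneer Financial: compounded annually, EAR = 9.910%
Sterling Lending: e^0.0963 − 1 = 10.109%
Granite Trust: (1 + 0.1002/365)^365 − 1 = 10.538%
The lowest effective annual rate is Pioneer Financial at 9.910%.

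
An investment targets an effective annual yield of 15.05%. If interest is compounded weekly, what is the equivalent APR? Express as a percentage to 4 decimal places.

(1 + r/52)^52 − 1 = 0.1505, so 1 + r/52 = 1.1505^(1/52).
r/52 = 0.002700, so r = 0.140386 = 14.0386%.

14.0386%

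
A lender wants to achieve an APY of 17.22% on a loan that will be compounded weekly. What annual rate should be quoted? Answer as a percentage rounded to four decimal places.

(1 + r/52)^52 − 1 = 0.1722, so 1 + r/52 = 1.1722^(1/52).
r/52 = 0.003060, so r = 0.159125 = 15.9125%.

15.9125%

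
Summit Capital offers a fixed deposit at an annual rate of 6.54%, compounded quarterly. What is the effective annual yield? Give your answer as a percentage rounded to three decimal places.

6.702%

EAR = (1 + 0.0654/4)^4 − 1.
= (1 + 0.016350)^4 − 1 = 1.067021 − 1 = 6.702%.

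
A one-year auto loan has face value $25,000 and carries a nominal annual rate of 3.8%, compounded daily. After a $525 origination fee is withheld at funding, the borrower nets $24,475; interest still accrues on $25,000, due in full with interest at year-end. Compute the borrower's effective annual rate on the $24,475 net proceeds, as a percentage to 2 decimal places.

Amount owed after one year: 25,000 × (1 + 0.038/365)^365 = 25,000 × 1.038729 = $25,968.23.
Effective rate on net proceeds: 25,968.23 / 24,475 − 1 = 0.061010 = 6.10%.

6.10%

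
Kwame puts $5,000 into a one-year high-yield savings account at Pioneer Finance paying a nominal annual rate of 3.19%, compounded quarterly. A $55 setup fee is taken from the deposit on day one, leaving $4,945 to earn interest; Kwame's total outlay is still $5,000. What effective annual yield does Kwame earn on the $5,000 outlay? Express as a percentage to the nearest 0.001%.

2.093%

Value after one year: 4,945 × (1 + 0.0319/4)^4 = 4,945 × 1.032284 = $5,104.64.
Effective yield on the $5,000 outlay: 5,104.64 / 5,000 − 1 = 0.020929 = 2.093%.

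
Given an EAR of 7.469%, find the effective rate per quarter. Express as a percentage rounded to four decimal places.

The per-quarter rate i satisfies (1 + i)^4 = 1 + 0.07469.
i = 1.07469^(1/4) − 1 = 0.0181712 = 1.8171%.

1.8171%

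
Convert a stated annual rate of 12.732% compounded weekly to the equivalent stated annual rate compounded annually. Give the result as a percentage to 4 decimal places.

EAR = (1 + 0.12732/52)^52 − 1 = 0.135604.
Compounded annually, the equivalent nominal rate is the EAR itself: 13.5604%.

13.5604%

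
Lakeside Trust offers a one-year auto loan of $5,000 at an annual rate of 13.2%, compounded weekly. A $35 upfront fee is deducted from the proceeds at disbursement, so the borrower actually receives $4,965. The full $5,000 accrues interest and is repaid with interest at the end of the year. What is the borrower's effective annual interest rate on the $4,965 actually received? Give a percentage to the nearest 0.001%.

14.896%

Amount owed after one year: 5,000 × (1 + 0.132/52)^52 = 5,000 × 1.140917 = $5,704.59.
Effective rate on net proceeds: 5,704.59 / 4,965 − 1 = 0.148960 = 14.896%.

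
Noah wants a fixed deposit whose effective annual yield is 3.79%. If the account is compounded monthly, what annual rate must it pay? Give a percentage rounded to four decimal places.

(1 + r/12)^12 − 1 = 0.0379, so 1 + r/12 = 1.0379^(1/12).
r/12 = 0.003105, so r = 0.037257 = 3.7257%.

3.7257%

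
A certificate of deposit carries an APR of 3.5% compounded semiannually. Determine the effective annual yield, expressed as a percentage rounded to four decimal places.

EAR = (1 + 0.035/2)^2 − 1.
= (1 + 0.017500)^2 − 1 = 1.035306 − 1 = 3.5306%.

3.5306%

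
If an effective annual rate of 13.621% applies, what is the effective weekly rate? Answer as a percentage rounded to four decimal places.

0.2459%

The per-week rate i satisfies (1 + i)^52 = 1 + 0.13621.
i = 1.13621^(1/52) − 1 = 0.0024588 = 0.2459%.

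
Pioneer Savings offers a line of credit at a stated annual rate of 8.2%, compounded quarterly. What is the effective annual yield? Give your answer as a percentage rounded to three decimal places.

8.456%

EAR = (1 + 0.082/4)^4 − 1.
= 1.084556 − 1 = 8.456%.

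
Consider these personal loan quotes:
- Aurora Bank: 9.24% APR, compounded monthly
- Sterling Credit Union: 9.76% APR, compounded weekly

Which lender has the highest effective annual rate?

Sterling Credit Union

Aurora Bank: (1 + 0.0924/12)^12 − 1 = 9.642%
Sterling Credit Union: (1 + 0.0976/52)^52 − 1 = 10.242%
The highest effective annual rate is Sterling Credit Union at 10.242%.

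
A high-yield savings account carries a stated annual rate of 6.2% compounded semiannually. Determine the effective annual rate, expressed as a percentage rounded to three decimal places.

6.296%

EAR = (1 + 0.062/2)^2 − 1.
= (1 + 0.031000)^2 − 1 = 1.062961 − 1 = 6.296%.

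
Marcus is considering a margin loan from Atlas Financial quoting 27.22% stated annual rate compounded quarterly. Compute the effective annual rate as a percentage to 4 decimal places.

EAR = (1 + 0.2722/4)^4 − 1.
= (1 + 0.068050)^4 − 1 = 1.301267 − 1 = 30.1267%.

30.1267%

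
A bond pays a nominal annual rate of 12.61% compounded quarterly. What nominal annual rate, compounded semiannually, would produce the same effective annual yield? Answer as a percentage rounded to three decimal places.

EAR = (1 + 0.1261/4)^4 − 1 = 0.132189.
Solve (1 + r/2)^2 = 1.132189: r/2 = 1.132189^(1/2) − 1 = 0.064044, so r = 0.128088 = 12.809%.

12.809%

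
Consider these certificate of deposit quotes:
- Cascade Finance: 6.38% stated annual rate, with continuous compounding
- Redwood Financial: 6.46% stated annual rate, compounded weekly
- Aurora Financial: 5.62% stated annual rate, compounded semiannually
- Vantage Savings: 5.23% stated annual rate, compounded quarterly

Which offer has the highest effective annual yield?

Cascade Finance: e^0.0638 − 1 = 6.588%
Redwood Financial: (1 + 0.0646/52)^52 − 1 = 6.669%
Aurora Financial: (1 + 0.0562/2)^2 − 1 = 5.699%
Vantage Savings: (1 + 0.0523/4)^4 − 1 = 5.333%
The highest effective annual rate is Redwood Financial at 6.669%.

Redwood Financial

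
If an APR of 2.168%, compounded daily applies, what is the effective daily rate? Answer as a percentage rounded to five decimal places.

With a nominal annual rate compounded daily, the periodic rate is the nominal rate divided by 365.
i = 0.02168 / 365 = 0.0000594 = 0.00594%.

0.00594%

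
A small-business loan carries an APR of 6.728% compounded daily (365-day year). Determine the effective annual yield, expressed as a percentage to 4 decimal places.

6.9588%

EAR = (1 + 0.06728/365)^365 − 1.
= 1.069588 − 1 = 6.9588%.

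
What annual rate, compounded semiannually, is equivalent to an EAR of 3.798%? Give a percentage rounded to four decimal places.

3.7626%

(1 + r/2)^2 − 1 = 0.03798, so 1 + r/2 = 1.03798^(1/2).
r/2 = 0.018813, so r = 0.037626 = 3.7626%.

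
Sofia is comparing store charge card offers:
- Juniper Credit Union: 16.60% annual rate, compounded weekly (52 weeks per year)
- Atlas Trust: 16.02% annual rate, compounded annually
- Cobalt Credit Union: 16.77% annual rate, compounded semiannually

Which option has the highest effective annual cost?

Juniper Credit Union: (1 + 0.1660/52)^52 − 1 = 18.026%
Atlas Trust: compounded annually, EAR = 16.020%
Cobalt Credit Union: (1 + 0.1677/2)^2 − 1 = 17.473%
The highest effective annual rate is Juniper Credit Union at 18.026%.

Juniper Credit Union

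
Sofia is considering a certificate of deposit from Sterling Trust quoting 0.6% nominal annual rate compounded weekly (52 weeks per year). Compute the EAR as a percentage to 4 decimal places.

EAR = (1 + 0.006/52)^52 − 1.
= 1.006018 − 1 = 0.6018%.

0.6018%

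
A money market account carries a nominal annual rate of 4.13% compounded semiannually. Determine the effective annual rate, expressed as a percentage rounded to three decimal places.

4.173%

EAR = (1 + 0.0413/2)^2 − 1.
= (1 + 0.020650)^2 − 1 = 1.041726 − 1 = 4.173%.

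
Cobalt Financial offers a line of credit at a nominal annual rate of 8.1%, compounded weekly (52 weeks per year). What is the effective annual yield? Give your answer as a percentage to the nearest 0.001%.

EAR = (1 + 0.081/52)^52 − 1.
= (1 + 0.001558)^52 − 1 = 1.084303 − 1 = 8.430%.

8.430%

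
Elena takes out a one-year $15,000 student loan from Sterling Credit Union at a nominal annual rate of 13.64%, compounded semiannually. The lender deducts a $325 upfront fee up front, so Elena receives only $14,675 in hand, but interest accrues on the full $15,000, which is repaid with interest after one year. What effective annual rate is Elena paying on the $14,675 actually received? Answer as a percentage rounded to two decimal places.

16.63%

Amount owed after one year: 15,000 × (1 + 0.1364/2)^2 = 15,000 × 1.141051 = $17,115.77.
Effective rate on net proceeds: 17,115.77 / 14,675 − 1 = 0.166322 = 16.63%.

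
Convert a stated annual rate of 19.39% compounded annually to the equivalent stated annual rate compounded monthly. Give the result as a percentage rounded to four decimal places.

17.8540%

Compounded annually, EAR = nominal = 0.193900.
Solve (1 + r/12)^12 = 1.193900: r/12 = 1.193900^(1/12) − 1 = 0.014878, so r = 0.178540 = 17.8540%.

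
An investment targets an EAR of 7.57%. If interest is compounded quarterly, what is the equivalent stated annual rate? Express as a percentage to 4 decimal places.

(1 + r/4)^4 − 1 = 0.0757, so 1 + r/4 = 1.0757^(1/4).
r/4 = 0.018410, so r = 0.073641 = 7.3641%.

7.3641%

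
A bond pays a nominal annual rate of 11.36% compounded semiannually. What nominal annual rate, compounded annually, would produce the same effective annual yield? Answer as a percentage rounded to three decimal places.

EAR = (1 + 0.1136/2)^2 − 1 = 0.116826.
Compounded annually, the equivalent nominal rate is the EAR itself: 11.683%.

11.683%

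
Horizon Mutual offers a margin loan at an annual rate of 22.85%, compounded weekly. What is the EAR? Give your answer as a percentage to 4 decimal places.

25.6085%

EAR = (1 + 0.2285/52)^52 − 1.
= (1 + 0.004394)^52 − 1 = 1.256085 − 1 = 25.6085%.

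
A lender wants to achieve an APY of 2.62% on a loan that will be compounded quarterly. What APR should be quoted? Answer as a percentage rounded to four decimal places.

2.5946%

(1 + r/4)^4 − 1 = 0.0262, so 1 + r/4 = 1.0262^(1/4).
r/4 = 0.006487, so r = 0.025946 = 2.5946%.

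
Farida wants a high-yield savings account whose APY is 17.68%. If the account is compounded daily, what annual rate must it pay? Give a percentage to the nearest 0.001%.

(1 + r/365)^365 − 1 = 0.1768, so 1 + r/365 = 1.1768^(1/365).
r/365 = 0.000446, so r = 0.162835 = 16.284%.

16.284%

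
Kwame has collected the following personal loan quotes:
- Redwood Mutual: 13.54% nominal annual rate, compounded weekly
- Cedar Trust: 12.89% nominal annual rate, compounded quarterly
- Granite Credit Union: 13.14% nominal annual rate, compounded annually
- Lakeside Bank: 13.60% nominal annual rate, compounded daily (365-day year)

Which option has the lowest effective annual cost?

Redwood Mutual: (1 + 0.1354/52)^52 − 1 = 14.479%
Cedar Trust: (1 + 0.1289/4)^4 − 1 = 13.527%
Granite Credit Union: compounded annually, EAR = 13.140%
Lakeside Bank: (1 + 0.1360/365)^365 − 1 = 14.565%
The lowest effective annual rate is Granite Credit Union at 13.140%.

Granite Credit Union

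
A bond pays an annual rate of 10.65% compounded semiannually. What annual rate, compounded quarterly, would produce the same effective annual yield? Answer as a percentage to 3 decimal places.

10.512%

EAR = (1 + 0.1065/2)^2 − 1 = 0.109336.
Solve (1 + r/4)^4 = 1.109336: r/4 = 1.109336^(1/4) − 1 = 0.026280, so r = 0.105119 = 10.512%.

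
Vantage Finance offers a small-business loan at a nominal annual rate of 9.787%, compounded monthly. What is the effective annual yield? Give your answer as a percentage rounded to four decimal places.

EAR = (1 + 0.09787/12)^12 − 1.
= (1 + 0.008156)^12 − 1 = 1.102382 − 1 = 10.2382%.

10.2382%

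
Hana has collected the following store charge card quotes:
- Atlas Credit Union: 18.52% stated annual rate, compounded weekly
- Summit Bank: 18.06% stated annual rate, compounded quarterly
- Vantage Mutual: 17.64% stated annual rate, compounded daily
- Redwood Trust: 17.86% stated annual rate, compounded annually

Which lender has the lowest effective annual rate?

Atlas Credit Union: (1 + 0.1852/52)^52 − 1 = 20.306%
Summit Bank: (1 + 0.1806/4)^4 − 1 = 19.320%
Vantage Mutual: (1 + 0.1764/365)^365 − 1 = 19.286%
Redwood Trust: compounded annually, EAR = 17.860%
The lowest effective annual rate is Redwood Trust at 17.860%.

Redwood Trust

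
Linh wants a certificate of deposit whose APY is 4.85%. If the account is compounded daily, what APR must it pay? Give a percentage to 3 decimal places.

4.736%

(1 + r/365)^365 − 1 = 0.0485, so 1 + r/365 = 1.0485^(1/365).
r/365 = 0.000130, so r = 0.047364 = 4.736%.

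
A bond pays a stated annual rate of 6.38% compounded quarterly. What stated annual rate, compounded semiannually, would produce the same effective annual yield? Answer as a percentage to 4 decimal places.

6.4309%

EAR = (1 + 0.0638/4)^4 − 1 = 0.065343.
Solve (1 + r/2)^2 = 1.065343: r/2 = 1.065343^(1/2) − 1 = 0.032154, so r = 0.064309 = 6.4309%.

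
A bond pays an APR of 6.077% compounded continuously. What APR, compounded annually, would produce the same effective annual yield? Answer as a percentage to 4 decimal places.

EAR under continuous compounding: e^0.06077 − 1 = 0.062654.
Compounded annually, the equivalent nominal rate is the EAR itself: 6.2654%.

6.2654%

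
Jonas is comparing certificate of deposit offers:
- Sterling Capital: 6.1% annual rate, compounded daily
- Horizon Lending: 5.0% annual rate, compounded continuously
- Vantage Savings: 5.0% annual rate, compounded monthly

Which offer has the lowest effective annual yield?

Sterling Capital: (1 + 0.061/365)^365 − 1 = 6.289%
Horizon Lending: e^0.050 − 1 = 5.127%
Vantage Savings: (1 + 0.050/12)^12 − 1 = 5.116%
The lowest effective annual rate is Vantage Savings at 5.116%.

Vantage Savings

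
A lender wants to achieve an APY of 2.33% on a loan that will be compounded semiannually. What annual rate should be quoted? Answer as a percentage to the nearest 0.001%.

2.317%

(1 + r/2)^2 − 1 = 0.0233, so 1 + r/2 = 1.0233^(1/2).
r/2 = 0.011583, so r = 0.023166 = 2.317%.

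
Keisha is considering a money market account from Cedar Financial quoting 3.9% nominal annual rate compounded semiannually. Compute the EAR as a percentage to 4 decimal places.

EAR = (1 + 0.039/2)^2 − 1.
= (1 + 0.019500)^2 − 1 = 1.039380 − 1 = 3.9380%.

3.9380%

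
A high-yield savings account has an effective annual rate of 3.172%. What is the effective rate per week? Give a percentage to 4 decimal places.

0.0601%

The per-week rate i satisfies (1 + i)^52 = 1 + 0.03172.
i = 1.03172^(1/52) − 1 = 0.0006007 = 0.0601%.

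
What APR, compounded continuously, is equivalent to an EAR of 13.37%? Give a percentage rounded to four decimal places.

Continuous: nominal r satisfies e^r − 1 = 0.1337.
r = ln(1 + 0.1337) = ln(1.1337) = 0.125487 = 12.5487%.

12.5487%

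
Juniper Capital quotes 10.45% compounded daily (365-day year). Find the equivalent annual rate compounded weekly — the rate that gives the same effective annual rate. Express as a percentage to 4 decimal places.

10.4590%

EAR = (1 + 0.1045/365)^365 − 1 = 0.110139.
Solve (1 + r/52)^52 = 1.110139: r/52 = 1.110139^(1/52) − 1 = 0.002011, so r = 0.104590 = 10.4590%.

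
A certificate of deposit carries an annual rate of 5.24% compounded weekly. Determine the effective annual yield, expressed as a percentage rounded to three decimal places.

5.377%

EAR = (1 + 0.0524/52)^52 − 1.
= (1 + 0.001008)^52 − 1 = 1.053769 − 1 = 5.377%.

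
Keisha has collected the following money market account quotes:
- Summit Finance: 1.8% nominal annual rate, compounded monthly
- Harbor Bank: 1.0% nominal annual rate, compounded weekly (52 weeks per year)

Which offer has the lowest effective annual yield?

Summit Finance: (1 + 0.018/12)^12 − 1 = 1.815%
Harbor Bank: (1 + 0.010/52)^52 − 1 = 1.005%
The lowest effective annual rate is Harbor Bank at 1.005%.

Harbor Bank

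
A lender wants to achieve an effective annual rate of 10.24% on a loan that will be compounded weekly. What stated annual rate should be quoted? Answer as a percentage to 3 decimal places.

(1 + r/52)^52 − 1 = 0.1024, so 1 + r/52 = 1.1024^(1/52).
r/52 = 0.001877, so r = 0.097581 = 9.758%.

9.758%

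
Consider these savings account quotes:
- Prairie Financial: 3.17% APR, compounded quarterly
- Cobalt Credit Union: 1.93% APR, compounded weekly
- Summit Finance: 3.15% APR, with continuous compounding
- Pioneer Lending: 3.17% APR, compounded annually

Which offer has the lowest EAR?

Cobalt Credit Union

Prairie Financial: (1 + 0.0317/4)^4 − 1 = 3.208%
Cobalt Credit Union: (1 + 0.0193/52)^52 − 1 = 1.948%
Summit Finance: e^0.0315 − 1 = 3.200%
Pioneer Lending: compounded annually, EAR = 3.170%
The lowest effective annual rate is Cobalt Credit Union at 1.948%.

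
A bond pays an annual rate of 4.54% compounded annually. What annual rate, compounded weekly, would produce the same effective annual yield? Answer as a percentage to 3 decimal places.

4.442%

Compounded annually, EAR = nominal = 0.045400.
Solve (1 + r/52)^52 = 1.045400: r/52 = 1.045400^(1/52) − 1 = 0.000854, so r = 0.044419 = 4.442%.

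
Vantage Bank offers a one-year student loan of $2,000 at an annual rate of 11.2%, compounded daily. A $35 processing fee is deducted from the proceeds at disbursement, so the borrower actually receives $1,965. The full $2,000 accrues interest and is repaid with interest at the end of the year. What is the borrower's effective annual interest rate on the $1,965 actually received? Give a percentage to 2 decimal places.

13.84%

Amount owed after one year: 2,000 × (1 + 0.112/365)^365 = 2,000 × 1.118494 = $2,236.99.
Effective rate on net proceeds: 2,236.99 / 1,965 − 1 = 0.138416 = 13.84%.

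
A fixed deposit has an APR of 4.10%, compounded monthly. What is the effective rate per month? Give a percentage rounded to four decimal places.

0.3417%

With a nominal annual rate compounded monthly, the periodic rate is the nominal rate divided by 12.
i = 0.0410 / 12 = 0.0034167 = 0.3417%.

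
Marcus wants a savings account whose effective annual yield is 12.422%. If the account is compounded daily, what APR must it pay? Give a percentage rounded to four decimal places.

(1 + r/365)^365 − 1 = 0.12422, so 1 + r/365 = 1.12422^(1/365).
r/365 = 0.000321, so r = 0.117108 = 11.7108%.

11.7108%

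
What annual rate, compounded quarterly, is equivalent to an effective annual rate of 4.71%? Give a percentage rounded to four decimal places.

(1 + r/4)^4 − 1 = 0.0471, so 1 + r/4 = 1.0471^(1/4).
r/4 = 0.011573, so r = 0.046290 = 4.6290%.

4.6290%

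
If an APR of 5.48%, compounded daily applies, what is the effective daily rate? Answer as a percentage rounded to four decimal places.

0.0150%

With a nominal annual rate compounded daily, the periodic rate is the nominal rate divided by 365.
i = 0.0548 / 365 = 0.0001501 = 0.0150%.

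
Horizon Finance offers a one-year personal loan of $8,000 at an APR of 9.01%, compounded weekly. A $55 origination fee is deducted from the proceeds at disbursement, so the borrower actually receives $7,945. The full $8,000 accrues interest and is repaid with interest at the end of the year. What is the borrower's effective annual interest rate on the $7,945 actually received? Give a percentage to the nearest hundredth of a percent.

10.18%

Amount owed after one year: 8,000 × (1 + 0.0901/52)^52 = 8,000 × 1.094198 = $8,753.59.
Effective rate on net proceeds: 8,753.59 / 7,945 − 1 = 0.101773 = 10.18%.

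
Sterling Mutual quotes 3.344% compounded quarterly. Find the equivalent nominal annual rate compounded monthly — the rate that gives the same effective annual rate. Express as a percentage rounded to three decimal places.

EAR = (1 + 0.03344/4)^4 − 1 = 0.033862.
Solve (1 + r/12)^12 = 1.033862: r/12 = 1.033862^(1/12) − 1 = 0.002779, so r = 0.033347 = 3.335%.

3.335%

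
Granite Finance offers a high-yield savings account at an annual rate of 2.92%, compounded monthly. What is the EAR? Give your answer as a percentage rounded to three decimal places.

EAR = (1 + 0.0292/12)^12 − 1.
= (1 + 0.002433)^12 − 1 = 1.029594 − 1 = 2.959%.

2.959%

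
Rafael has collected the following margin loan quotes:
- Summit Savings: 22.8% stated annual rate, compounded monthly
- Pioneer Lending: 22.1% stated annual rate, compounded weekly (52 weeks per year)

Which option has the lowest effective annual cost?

Pioneer Lending

Summit Savings: (1 + 0.228/12)^12 − 1 = 25.340%
Pioneer Lending: (1 + 0.221/52)^52 − 1 = 24.674%
The lowest effective annual rate is Pioneer Lending at 24.674%.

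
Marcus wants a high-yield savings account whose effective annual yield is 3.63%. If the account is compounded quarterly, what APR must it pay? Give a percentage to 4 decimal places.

(1 + r/4)^4 − 1 = 0.0363, so 1 + r/4 = 1.0363^(1/4).
r/4 = 0.008954, so r = 0.035816 = 3.5816%.

3.5816%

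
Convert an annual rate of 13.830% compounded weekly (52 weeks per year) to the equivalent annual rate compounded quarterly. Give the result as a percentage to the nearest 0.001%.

14.053%

EAR = (1 + 0.13830/52)^52 − 1 = 0.148109.
Solve (1 + r/4)^4 = 1.148109: r/4 = 1.148109^(1/4) − 1 = 0.035132, so r = 0.140529 = 14.053%.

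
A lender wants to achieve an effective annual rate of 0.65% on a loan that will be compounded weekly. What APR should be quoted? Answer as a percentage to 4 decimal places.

0.6479%

(1 + r/52)^52 − 1 = 0.0065, so 1 + r/52 = 1.0065^(1/52).
r/52 = 0.000125, so r = 0.006479 = 0.6479%.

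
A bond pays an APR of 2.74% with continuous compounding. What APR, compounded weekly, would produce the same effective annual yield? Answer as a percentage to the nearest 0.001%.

EAR under continuous compounding: e^0.0274 − 1 = 0.027779.
Solve (1 + r/52)^52 = 1.027779: r/52 = 1.027779^(1/52) − 1 = 0.000527, so r = 0.027407 = 2.741%.

2.741%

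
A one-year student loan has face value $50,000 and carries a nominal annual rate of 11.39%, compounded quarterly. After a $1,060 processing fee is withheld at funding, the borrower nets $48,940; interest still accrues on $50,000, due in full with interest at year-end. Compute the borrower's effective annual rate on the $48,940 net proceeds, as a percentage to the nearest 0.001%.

14.309%

Amount owed after one year: 50,000 × (1 + 0.1139/4)^4 = 50,000 × 1.118858 = $55,942.90.
Effective rate on net proceeds: 55,942.90 / 48,940 − 1 = 0.143092 = 14.309%.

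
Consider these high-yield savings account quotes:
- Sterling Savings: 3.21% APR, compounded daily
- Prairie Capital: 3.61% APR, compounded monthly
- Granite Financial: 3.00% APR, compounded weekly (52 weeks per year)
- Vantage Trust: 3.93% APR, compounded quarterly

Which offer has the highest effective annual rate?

Vantage Trust

Sterling Savings: (1 + 0.0321/365)^365 − 1 = 3.262%
Prairie Capital: (1 + 0.0361/12)^12 − 1 = 3.670%
Granite Financial: (1 + 0.0300/52)^52 − 1 = 3.045%
Vantage Trust: (1 + 0.0393/4)^4 − 1 = 3.988%
The highest effective annual rate is Vantage Trust at 3.988%.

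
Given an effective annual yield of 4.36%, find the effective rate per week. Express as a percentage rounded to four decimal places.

The per-week rate i satisfies (1 + i)^52 = 1 + 0.0436.
i = 1.0436^(1/52) − 1 = 0.0008210 = 0.0821%.

0.0821%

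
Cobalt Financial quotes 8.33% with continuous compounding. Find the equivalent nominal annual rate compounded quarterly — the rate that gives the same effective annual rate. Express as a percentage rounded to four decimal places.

8.4173%

EAR under continuous compounding: e^0.0833 − 1 = 0.086868.
Solve (1 + r/4)^4 = 1.086868: r/4 = 1.086868^(1/4) − 1 = 0.021043, so r = 0.084173 = 8.4173%.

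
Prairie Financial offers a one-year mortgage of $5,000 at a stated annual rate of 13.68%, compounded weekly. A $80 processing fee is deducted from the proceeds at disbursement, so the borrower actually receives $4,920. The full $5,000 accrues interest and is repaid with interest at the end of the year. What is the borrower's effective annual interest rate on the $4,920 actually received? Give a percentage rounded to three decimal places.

Amount owed after one year: 5,000 × (1 + 0.1368/52)^52 = 5,000 × 1.146393 = $5,731.96.
Effective rate on net proceeds: 5,731.96 / 4,920 − 1 = 0.165033 = 16.503%.

16.503%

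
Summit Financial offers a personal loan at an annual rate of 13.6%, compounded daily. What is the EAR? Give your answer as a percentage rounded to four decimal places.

14.5653%

EAR = (1 + 0.136/365)^365 − 1.
= (1 + 0.000373)^365 − 1 = 1.145653 − 1 = 14.5653%.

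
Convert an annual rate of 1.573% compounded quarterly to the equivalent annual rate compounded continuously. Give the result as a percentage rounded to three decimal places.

EAR = (1 + 0.01573/4)^4 − 1 = 0.015823.
Equivalent continuous rate: r = ln(1 + 0.015823) = 0.015699 = 1.570%.

1.570%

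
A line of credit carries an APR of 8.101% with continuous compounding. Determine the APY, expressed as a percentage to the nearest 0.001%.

With continuous compounding, EAR = e^0.08101 − 1.
e^0.08101 = 1.084382, so EAR = 0.084382 = 8.438%.

8.438%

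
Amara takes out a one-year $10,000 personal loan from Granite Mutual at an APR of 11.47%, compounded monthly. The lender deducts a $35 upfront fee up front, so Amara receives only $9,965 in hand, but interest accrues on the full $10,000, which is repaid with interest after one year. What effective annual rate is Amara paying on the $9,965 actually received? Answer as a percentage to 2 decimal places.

Amount owed after one year: 10,000 × (1 + 0.1147/12)^12 = 10,000 × 1.120926 = $11,209.26.
Effective rate on net proceeds: 11,209.26 / 9,965 − 1 = 0.124863 = 12.49%.

12.49%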